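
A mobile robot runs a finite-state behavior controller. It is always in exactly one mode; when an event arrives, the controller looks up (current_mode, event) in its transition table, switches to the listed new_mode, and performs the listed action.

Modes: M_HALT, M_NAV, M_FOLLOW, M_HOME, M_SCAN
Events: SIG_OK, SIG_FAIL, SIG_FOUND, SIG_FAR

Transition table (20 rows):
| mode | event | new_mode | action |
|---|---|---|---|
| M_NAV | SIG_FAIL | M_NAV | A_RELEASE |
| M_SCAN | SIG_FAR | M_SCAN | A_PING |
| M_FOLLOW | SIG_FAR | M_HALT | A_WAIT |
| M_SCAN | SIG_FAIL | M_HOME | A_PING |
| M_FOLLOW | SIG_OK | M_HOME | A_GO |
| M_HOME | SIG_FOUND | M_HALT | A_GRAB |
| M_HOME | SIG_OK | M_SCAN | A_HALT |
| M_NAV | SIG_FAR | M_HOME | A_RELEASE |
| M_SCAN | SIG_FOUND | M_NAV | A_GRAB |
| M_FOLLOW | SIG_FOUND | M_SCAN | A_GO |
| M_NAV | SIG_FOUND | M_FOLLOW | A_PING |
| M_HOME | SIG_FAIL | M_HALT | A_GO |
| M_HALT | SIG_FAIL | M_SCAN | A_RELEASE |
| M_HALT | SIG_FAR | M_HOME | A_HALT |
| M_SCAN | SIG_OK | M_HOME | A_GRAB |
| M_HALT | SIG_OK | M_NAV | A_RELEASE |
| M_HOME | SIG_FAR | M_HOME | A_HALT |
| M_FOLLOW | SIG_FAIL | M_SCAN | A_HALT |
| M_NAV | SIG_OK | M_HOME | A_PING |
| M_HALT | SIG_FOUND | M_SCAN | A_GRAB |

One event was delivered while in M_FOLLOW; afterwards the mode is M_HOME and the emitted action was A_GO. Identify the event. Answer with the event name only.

SIG_OK

try SIG_OK: (M_FOLLOW, SIG_OK) → (M_HOME, A_GO)  ← matches
try SIG_FAIL: (M_FOLLOW, SIG_FAIL) → (M_SCAN, A_HALT)
try SIG_FOUND: (M_FOLLOW, SIG_FOUND) → (M_SCAN, A_GO)
try SIG_FAR: (M_FOLLOW, SIG_FAR) → (M_HALT, A_WAIT)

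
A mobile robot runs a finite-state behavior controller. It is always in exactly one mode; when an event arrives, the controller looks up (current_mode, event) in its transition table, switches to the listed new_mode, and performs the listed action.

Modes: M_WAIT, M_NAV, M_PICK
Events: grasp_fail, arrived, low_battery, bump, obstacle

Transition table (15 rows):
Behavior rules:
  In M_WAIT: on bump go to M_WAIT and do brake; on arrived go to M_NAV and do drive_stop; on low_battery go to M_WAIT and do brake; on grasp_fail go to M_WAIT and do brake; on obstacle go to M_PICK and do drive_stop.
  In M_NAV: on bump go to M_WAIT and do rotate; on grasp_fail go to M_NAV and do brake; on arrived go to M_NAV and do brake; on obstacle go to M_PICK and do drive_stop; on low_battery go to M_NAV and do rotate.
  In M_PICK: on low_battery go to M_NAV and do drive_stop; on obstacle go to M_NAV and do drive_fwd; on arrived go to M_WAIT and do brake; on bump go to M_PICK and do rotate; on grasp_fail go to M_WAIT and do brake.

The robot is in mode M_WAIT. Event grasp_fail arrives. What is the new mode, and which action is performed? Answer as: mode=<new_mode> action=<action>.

mode=M_WAIT action=brake

current mode = M_WAIT; filter table to that mode:
  (M_WAIT, bump) → (M_WAIT, brake)
  (M_WAIT, arrived) → (M_NAV, drive_stop)
  (M_WAIT, low_battery) → (M_WAIT, brake)
  (M_WAIT, grasp_fail) → (M_WAIT, brake)  ← event matches
  (M_WAIT, obstacle) → (M_PICK, drive_stop)
event = grasp_fail selects (M_WAIT, brake)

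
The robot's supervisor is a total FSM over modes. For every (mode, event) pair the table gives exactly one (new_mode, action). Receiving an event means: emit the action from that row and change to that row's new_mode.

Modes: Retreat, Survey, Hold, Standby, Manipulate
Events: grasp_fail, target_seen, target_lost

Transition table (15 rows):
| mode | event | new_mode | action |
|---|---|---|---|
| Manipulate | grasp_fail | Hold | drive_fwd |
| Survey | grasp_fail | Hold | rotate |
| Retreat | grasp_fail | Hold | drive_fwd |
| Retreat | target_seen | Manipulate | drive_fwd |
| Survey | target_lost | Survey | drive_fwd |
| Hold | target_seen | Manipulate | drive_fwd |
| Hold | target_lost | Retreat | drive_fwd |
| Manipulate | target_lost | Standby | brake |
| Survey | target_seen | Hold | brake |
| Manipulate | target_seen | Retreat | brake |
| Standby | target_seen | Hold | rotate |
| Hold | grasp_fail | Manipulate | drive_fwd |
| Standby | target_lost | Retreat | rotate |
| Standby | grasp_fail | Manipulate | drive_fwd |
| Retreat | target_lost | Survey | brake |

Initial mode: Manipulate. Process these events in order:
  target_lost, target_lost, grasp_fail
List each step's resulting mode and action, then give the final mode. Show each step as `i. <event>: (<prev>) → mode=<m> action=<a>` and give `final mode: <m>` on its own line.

final mode: Hold

1. target_lost: (Manipulate) → mode=Standby action=brake
2. target_lost: (Standby) → mode=Retreat action=rotate
3. grasp_fail: (Retreat) → mode=Hold action=drive_fwd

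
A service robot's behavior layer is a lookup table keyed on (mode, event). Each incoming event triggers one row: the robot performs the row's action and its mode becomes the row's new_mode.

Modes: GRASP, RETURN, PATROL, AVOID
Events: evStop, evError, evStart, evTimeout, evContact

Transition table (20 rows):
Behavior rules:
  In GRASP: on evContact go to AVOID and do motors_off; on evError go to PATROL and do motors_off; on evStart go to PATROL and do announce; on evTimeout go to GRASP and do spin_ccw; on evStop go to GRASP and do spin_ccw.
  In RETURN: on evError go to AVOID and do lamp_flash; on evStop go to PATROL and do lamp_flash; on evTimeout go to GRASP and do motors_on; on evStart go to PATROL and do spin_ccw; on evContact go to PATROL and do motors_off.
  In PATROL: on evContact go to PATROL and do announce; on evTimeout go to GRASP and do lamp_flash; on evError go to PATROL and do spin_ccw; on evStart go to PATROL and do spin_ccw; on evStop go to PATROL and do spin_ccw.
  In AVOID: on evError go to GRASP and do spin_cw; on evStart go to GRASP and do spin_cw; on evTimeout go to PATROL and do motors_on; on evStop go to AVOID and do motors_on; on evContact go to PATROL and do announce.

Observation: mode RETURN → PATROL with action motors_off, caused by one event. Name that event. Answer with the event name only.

evContact

try evStop: (RETURN, evStop) → (PATROL, lamp_flash)
try evError: (RETURN, evError) → (AVOID, lamp_flash)
try evStart: (RETURN, evStart) → (PATROL, spin_ccw)
try evTimeout: (RETURN, evTimeout) → (GRASP, motors_on)
try evContact: (RETURN, evContact) → (PATROL, motors_off)  ← matches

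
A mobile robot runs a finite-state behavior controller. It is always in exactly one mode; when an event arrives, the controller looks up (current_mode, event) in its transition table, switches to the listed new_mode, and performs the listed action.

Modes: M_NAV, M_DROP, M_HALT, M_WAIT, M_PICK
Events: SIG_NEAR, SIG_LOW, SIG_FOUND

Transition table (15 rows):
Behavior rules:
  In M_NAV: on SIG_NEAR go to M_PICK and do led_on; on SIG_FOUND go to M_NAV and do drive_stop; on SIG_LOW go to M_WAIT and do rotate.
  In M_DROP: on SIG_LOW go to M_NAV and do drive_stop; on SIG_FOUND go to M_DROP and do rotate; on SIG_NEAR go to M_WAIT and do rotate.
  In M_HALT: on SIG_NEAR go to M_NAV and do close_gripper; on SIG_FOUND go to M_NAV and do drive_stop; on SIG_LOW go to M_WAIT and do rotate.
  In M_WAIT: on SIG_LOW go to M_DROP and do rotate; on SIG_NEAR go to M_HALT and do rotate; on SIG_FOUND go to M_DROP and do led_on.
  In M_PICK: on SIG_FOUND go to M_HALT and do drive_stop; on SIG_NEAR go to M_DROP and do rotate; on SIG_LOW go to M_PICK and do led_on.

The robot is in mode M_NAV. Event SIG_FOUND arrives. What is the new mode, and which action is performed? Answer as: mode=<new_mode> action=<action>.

mode=M_NAV action=drive_stop

current mode = M_NAV; filter table to that mode:
  (M_NAV, SIG_NEAR) → (M_PICK, led_on)
  (M_NAV, SIG_FOUND) → (M_NAV, drive_stop)  ← event matches
  (M_NAV, SIG_LOW) → (M_WAIT, rotate)
event = SIG_FOUND selects (M_NAV, drive_stop)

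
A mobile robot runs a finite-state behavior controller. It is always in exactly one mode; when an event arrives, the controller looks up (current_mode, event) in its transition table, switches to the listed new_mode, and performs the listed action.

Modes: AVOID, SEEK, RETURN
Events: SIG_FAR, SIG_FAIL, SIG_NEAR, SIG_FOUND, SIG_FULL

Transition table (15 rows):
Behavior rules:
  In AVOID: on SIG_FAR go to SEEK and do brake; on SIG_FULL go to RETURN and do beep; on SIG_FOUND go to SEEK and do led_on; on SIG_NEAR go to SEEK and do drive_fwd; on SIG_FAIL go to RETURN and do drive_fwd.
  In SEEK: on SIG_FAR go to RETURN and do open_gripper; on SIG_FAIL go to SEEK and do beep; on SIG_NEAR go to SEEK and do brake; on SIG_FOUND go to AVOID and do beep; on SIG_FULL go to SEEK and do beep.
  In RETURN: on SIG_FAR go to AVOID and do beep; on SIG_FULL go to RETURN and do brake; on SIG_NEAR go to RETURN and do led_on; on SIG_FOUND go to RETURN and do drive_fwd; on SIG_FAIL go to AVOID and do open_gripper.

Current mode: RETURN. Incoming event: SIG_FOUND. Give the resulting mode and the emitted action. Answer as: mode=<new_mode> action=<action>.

current mode = RETURN; filter table to that mode:
  (RETURN, SIG_FAR) → (AVOID, beep)
  (RETURN, SIG_FULL) → (RETURN, brake)
  (RETURN, SIG_NEAR) → (RETURN, led_on)
  (RETURN, SIG_FOUND) → (RETURN, drive_fwd)  ← event matches
  (RETURN, SIG_FAIL) → (AVOID, open_gripper)
event = SIG_FOUND selects (RETURN, drive_fwd)

mode=RETURN action=drive_fwd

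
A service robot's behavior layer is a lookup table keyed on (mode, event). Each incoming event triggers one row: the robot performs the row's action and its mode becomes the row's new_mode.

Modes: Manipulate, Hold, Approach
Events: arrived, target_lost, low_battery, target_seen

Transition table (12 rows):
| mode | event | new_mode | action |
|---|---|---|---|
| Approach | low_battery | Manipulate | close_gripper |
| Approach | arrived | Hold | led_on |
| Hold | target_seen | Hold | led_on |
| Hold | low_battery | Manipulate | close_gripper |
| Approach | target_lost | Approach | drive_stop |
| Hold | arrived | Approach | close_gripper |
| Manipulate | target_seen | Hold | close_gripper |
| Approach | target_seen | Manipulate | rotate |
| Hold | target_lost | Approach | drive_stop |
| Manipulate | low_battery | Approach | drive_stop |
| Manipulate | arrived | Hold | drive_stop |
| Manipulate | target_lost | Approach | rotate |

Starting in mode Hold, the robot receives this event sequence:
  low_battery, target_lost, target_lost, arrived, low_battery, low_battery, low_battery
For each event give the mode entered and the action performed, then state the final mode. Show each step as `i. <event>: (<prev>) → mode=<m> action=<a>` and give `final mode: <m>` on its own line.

final mode: Manipulate

1. low_battery: (Hold) → mode=Manipulate action=close_gripper
2. target_lost: (Manipulate) → mode=Approach action=rotate
3. target_lost: (Approach) → mode=Approach action=drive_stop
4. arrived: (Approach) → mode=Hold action=led_on
5. low_battery: (Hold) → mode=Manipulate action=close_gripper
6. low_battery: (Manipulate) → mode=Approach action=drive_stop
7. low_battery: (Approach) → mode=Manipulate action=close_gripper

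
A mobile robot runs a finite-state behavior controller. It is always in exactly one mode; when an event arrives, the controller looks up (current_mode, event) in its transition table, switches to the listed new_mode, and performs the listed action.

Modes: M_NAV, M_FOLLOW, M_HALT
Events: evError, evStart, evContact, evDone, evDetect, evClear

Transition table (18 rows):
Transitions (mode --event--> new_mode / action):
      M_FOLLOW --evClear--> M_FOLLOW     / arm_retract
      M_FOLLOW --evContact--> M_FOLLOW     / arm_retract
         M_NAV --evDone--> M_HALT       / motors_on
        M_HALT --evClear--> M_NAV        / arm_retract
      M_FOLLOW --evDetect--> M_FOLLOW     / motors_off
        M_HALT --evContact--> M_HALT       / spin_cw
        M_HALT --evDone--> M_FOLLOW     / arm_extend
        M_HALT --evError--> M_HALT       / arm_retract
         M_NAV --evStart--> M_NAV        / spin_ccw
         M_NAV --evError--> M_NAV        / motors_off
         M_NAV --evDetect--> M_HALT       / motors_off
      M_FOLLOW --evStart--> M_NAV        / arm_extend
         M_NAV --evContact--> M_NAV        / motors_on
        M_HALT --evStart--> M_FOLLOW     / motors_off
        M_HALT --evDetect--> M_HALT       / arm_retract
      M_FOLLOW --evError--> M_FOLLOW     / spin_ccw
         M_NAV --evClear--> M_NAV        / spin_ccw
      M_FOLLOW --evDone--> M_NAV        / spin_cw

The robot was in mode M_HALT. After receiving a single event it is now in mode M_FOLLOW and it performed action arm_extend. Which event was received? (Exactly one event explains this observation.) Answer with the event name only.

evDone

try evError: (M_HALT, evError) → (M_HALT, arm_retract)
try evStart: (M_HALT, evStart) → (M_FOLLOW, motors_off)
try evContact: (M_HALT, evContact) → (M_HALT, spin_cw)
try evDone: (M_HALT, evDone) → (M_FOLLOW, arm_extend)  ← matches
try evDetect: (M_HALT, evDetect) → (M_HALT, arm_retract)
try evClear: (M_HALT, evClear) → (M_NAV, arm_retract)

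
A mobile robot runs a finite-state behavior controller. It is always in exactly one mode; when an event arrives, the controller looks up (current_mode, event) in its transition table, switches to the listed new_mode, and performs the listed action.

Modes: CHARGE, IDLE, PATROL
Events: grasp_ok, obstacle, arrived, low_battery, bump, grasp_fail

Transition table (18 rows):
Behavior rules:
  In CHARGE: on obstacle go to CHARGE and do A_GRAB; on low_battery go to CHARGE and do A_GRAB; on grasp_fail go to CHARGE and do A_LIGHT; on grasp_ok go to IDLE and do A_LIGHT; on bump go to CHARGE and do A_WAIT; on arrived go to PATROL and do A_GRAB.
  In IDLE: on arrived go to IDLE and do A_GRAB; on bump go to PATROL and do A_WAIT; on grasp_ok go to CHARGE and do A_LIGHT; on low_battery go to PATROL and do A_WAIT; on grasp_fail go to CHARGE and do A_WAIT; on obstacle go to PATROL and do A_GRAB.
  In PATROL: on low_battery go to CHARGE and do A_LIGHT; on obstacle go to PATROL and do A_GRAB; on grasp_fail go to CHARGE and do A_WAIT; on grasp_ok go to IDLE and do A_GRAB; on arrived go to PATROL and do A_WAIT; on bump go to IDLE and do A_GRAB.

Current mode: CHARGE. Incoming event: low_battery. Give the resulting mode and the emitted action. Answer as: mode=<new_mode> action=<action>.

mode=CHARGE action=A_GRAB

current mode = CHARGE; filter table to that mode:
  (CHARGE, obstacle) → (CHARGE, A_GRAB)
  (CHARGE, low_battery) → (CHARGE, A_GRAB)  ← event matches
  (CHARGE, grasp_fail) → (CHARGE, A_LIGHT)
  (CHARGE, grasp_ok) → (IDLE, A_LIGHT)
  (CHARGE, bump) → (CHARGE, A_WAIT)
  (CHARGE, arrived) → (PATROL, A_GRAB)
event = low_battery selects (CHARGE, A_GRAB)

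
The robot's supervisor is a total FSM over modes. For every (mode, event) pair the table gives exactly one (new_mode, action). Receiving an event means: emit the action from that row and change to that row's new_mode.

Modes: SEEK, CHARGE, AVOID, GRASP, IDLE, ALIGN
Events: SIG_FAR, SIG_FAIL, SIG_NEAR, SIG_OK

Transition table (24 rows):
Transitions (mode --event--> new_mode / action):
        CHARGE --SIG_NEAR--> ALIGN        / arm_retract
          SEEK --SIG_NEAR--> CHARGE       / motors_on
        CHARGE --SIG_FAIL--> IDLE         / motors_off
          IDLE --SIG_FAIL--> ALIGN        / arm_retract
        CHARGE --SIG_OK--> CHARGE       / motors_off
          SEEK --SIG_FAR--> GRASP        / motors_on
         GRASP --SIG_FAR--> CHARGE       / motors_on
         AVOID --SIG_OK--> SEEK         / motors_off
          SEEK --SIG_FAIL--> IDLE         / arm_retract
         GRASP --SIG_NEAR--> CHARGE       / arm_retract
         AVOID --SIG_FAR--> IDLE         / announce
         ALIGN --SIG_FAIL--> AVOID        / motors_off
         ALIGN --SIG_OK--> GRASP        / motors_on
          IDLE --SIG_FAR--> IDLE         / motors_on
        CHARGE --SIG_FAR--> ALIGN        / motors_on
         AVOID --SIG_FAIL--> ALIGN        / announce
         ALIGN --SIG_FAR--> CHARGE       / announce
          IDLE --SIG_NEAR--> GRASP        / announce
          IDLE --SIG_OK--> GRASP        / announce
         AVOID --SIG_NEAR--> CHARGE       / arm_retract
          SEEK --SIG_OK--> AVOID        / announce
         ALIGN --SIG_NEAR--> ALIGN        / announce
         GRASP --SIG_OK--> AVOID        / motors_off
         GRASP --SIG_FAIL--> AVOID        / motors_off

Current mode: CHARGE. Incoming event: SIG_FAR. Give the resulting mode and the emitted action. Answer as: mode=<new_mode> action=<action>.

mode=ALIGN action=motors_on

current mode = CHARGE; filter table to that mode:
  (CHARGE, SIG_NEAR) → (ALIGN, arm_retract)
  (CHARGE, SIG_FAIL) → (IDLE, motors_off)
  (CHARGE, SIG_OK) → (CHARGE, motors_off)
  (CHARGE, SIG_FAR) → (ALIGN, motors_on)  ← event matches
event = SIG_FAR selects (ALIGN, motors_on)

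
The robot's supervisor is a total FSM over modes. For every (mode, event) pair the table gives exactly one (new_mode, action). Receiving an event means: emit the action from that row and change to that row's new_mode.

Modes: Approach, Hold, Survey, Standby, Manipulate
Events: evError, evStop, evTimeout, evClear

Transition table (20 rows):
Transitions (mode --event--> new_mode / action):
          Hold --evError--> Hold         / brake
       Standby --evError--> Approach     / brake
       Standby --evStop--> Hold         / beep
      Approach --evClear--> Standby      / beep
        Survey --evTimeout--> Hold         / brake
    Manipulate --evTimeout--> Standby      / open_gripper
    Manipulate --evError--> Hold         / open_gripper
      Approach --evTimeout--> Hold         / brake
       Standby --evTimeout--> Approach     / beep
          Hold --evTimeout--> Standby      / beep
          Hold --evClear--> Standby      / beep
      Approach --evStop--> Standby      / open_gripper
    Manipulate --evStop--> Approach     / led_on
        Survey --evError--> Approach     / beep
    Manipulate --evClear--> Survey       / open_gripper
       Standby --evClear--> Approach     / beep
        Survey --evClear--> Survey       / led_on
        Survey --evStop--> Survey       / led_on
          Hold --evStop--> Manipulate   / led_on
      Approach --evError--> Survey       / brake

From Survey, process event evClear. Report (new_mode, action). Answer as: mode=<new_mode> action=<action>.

mode=Survey action=led_on

current mode = Survey; filter table to that mode:
  (Survey, evTimeout) → (Hold, brake)
  (Survey, evError) → (Approach, beep)
  (Survey, evClear) → (Survey, led_on)  ← event matches
  (Survey, evStop) → (Survey, led_on)
event = evClear selects (Survey, led_on)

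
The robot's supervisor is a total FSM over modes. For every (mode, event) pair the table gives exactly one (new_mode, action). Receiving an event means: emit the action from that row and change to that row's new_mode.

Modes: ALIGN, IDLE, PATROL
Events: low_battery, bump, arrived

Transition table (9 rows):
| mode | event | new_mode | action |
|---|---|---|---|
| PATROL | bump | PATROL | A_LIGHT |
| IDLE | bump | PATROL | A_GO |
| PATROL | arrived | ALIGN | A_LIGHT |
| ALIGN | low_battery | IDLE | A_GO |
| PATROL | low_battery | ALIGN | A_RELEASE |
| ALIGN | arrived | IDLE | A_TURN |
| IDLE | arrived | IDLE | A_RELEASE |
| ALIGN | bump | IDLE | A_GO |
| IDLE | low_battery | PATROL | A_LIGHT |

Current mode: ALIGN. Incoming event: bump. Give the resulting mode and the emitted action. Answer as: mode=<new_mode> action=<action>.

current mode = ALIGN; filter table to that mode:
  (ALIGN, low_battery) → (IDLE, A_GO)
  (ALIGN, arrived) → (IDLE, A_TURN)
  (ALIGN, bump) → (IDLE, A_GO)  ← event matches
event = bump selects (IDLE, A_GO)

mode=IDLE action=A_GO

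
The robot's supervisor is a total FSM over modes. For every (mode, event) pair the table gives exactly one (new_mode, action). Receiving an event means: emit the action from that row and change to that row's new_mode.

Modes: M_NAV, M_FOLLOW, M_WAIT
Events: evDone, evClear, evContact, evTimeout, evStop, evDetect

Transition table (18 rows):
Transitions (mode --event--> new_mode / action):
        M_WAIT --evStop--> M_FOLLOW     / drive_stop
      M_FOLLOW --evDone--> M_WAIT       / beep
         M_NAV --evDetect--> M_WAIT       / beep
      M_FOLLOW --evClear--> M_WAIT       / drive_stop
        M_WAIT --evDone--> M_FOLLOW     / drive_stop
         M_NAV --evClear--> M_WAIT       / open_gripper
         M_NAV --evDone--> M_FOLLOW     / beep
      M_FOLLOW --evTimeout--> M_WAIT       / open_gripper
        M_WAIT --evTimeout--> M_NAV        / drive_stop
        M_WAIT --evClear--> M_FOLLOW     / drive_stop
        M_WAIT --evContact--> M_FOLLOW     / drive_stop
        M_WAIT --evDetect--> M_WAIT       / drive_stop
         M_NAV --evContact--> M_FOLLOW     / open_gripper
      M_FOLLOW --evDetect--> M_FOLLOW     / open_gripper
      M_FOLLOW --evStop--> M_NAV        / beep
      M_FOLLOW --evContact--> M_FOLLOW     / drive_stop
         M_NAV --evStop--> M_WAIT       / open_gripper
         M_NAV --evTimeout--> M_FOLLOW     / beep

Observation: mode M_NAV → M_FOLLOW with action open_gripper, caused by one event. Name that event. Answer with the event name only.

evContact

try evDone: (M_NAV, evDone) → (M_FOLLOW, beep)
try evClear: (M_NAV, evClear) → (M_WAIT, open_gripper)
try evContact: (M_NAV, evContact) → (M_FOLLOW, open_gripper)  ← matches
try evTimeout: (M_NAV, evTimeout) → (M_FOLLOW, beep)
try evStop: (M_NAV, evStop) → (M_WAIT, open_gripper)
try evDetect: (M_NAV, evDetect) → (M_WAIT, beep)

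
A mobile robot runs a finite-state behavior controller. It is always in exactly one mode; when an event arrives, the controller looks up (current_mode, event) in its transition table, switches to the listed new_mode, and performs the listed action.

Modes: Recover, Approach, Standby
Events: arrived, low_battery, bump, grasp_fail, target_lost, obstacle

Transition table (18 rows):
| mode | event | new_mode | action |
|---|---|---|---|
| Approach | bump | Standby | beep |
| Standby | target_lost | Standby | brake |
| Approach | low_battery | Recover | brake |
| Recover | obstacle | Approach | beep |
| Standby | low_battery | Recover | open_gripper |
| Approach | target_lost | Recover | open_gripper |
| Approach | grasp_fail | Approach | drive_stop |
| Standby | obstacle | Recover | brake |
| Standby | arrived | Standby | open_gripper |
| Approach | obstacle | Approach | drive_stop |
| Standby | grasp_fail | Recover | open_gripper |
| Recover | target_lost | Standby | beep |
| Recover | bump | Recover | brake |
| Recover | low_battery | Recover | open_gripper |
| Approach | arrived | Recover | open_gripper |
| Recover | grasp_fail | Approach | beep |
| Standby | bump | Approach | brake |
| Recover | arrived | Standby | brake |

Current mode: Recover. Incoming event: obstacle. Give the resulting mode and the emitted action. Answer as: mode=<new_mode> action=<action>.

current mode = Recover; filter table to that mode:
  (Recover, obstacle) → (Approach, beep)  ← event matches
  (Recover, target_lost) → (Standby, beep)
  (Recover, bump) → (Recover, brake)
  (Recover, low_battery) → (Recover, open_gripper)
  (Recover, grasp_fail) → (Approach, beep)
  (Recover, arrived) → (Standby, brake)
event = obstacle selects (Approach, beep)

mode=Approach action=beep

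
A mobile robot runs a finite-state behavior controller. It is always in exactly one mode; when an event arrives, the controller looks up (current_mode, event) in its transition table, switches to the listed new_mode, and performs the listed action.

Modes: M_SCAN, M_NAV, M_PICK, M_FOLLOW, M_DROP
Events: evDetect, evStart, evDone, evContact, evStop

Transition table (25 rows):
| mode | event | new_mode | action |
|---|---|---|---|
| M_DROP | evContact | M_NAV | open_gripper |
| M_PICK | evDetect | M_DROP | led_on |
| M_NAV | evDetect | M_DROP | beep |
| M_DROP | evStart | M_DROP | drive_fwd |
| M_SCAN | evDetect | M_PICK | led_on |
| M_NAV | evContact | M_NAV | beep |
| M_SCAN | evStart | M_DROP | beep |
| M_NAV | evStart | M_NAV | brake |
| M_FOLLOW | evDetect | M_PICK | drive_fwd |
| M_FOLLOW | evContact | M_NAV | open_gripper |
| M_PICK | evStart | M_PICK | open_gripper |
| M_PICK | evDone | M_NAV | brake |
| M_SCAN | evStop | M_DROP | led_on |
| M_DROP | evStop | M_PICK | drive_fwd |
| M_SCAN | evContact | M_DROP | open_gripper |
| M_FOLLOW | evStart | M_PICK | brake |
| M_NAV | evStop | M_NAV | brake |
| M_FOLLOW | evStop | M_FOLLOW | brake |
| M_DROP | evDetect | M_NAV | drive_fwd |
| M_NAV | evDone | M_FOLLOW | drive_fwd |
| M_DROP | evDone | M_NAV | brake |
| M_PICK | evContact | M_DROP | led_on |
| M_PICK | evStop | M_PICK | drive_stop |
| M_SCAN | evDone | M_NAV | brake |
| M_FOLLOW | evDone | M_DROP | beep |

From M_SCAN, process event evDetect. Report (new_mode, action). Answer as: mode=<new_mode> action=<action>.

mode=M_PICK action=led_on

current mode = M_SCAN; filter table to that mode:
  (M_SCAN, evDetect) → (M_PICK, led_on)  ← event matches
  (M_SCAN, evStart) → (M_DROP, beep)
  (M_SCAN, evStop) → (M_DROP, led_on)
  (M_SCAN, evContact) → (M_DROP, open_gripper)
  (M_SCAN, evDone) → (M_NAV, brake)
event = evDetect selects (M_PICK, led_on)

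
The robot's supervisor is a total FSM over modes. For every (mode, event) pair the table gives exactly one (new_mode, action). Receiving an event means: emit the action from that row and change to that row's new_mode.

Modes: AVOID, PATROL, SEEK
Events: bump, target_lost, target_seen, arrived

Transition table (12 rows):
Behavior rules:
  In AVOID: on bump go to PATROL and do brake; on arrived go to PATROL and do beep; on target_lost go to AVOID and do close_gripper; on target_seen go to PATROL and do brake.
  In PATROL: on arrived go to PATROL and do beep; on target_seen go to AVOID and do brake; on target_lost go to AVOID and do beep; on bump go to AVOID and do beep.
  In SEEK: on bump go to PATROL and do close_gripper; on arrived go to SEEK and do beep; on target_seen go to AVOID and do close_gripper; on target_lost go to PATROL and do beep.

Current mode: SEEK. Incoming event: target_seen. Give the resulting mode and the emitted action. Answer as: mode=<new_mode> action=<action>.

mode=AVOID action=close_gripper

current mode = SEEK; filter table to that mode:
  (SEEK, bump) → (PATROL, close_gripper)
  (SEEK, arrived) → (SEEK, beep)
  (SEEK, target_seen) → (AVOID, close_gripper)  ← event matches
  (SEEK, target_lost) → (PATROL, beep)
event = target_seen selects (AVOID, close_gripper)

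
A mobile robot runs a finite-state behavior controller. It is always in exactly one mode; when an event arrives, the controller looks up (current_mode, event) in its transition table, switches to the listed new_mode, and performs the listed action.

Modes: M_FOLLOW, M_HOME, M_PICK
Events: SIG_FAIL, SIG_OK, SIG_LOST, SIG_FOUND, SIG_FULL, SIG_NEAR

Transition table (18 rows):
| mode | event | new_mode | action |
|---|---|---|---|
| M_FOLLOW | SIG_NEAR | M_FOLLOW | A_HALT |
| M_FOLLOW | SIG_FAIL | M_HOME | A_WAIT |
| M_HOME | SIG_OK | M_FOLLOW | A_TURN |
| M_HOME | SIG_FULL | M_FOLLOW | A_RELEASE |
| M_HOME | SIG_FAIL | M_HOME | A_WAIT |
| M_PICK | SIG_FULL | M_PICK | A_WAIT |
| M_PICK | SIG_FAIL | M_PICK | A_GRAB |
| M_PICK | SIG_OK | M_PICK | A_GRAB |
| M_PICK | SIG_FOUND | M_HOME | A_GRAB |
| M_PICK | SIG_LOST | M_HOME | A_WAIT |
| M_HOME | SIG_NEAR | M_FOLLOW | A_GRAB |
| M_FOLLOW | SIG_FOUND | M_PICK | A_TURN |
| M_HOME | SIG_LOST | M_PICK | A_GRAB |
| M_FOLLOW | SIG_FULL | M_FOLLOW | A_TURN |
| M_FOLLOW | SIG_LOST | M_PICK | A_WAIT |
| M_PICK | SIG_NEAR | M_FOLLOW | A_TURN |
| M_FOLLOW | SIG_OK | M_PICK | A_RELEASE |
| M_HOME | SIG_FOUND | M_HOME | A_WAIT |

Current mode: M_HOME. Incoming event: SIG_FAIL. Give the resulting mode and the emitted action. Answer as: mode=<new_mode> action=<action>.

mode=M_HOME action=A_WAIT

current mode = M_HOME; filter table to that mode:
  (M_HOME, SIG_OK) → (M_FOLLOW, A_TURN)
  (M_HOME, SIG_FULL) → (M_FOLLOW, A_RELEASE)
  (M_HOME, SIG_FAIL) → (M_HOME, A_WAIT)  ← event matches
  (M_HOME, SIG_NEAR) → (M_FOLLOW, A_GRAB)
  (M_HOME, SIG_LOST) → (M_PICK, A_GRAB)
  (M_HOME, SIG_FOUND) → (M_HOME, A_WAIT)
event = SIG_FAIL selects (M_HOME, A_WAIT)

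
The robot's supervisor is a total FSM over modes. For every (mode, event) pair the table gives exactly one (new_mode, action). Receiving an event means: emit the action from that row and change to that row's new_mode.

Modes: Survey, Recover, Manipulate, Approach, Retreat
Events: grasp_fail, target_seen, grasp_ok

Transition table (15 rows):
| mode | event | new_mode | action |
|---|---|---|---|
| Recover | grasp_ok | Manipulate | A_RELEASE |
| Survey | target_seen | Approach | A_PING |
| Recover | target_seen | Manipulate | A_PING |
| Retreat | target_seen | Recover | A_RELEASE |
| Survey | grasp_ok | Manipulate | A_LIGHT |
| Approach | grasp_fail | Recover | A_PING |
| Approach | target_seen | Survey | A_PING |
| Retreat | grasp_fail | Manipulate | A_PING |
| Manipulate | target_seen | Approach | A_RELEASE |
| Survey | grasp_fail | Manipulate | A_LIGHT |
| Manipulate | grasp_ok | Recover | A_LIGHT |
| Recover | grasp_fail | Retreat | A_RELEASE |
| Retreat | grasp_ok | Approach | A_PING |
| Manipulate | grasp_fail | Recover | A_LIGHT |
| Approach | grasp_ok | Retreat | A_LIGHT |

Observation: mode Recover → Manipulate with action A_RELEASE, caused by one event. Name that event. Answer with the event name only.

grasp_ok

try grasp_fail: (Recover, grasp_fail) → (Retreat, A_RELEASE)
try target_seen: (Recover, target_seen) → (Manipulate, A_PING)
try grasp_ok: (Recover, grasp_ok) → (Manipulate, A_RELEASE)  ← matches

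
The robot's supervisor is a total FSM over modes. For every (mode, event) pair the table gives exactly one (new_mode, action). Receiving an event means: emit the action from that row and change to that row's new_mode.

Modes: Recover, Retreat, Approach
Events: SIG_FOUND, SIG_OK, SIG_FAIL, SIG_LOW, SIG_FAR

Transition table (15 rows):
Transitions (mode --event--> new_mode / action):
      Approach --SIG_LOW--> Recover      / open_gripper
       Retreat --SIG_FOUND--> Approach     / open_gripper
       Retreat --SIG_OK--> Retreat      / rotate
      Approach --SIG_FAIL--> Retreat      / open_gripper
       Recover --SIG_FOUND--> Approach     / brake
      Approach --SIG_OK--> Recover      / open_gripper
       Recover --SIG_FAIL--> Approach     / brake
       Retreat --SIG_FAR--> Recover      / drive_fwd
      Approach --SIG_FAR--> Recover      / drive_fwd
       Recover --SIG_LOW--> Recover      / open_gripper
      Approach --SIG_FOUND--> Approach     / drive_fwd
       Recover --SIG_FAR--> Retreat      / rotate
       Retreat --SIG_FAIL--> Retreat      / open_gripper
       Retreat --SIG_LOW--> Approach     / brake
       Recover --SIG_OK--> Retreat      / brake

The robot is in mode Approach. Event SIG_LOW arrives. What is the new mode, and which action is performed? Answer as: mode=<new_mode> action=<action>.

current mode = Approach; filter table to that mode:
  (Approach, SIG_LOW) → (Recover, open_gripper)  ← event matches
  (Approach, SIG_FAIL) → (Retreat, open_gripper)
  (Approach, SIG_OK) → (Recover, open_gripper)
  (Approach, SIG_FAR) → (Recover, drive_fwd)
  (Approach, SIG_FOUND) → (Approach, drive_fwd)
event = SIG_LOW selects (Recover, open_gripper)

mode=Recover action=open_gripper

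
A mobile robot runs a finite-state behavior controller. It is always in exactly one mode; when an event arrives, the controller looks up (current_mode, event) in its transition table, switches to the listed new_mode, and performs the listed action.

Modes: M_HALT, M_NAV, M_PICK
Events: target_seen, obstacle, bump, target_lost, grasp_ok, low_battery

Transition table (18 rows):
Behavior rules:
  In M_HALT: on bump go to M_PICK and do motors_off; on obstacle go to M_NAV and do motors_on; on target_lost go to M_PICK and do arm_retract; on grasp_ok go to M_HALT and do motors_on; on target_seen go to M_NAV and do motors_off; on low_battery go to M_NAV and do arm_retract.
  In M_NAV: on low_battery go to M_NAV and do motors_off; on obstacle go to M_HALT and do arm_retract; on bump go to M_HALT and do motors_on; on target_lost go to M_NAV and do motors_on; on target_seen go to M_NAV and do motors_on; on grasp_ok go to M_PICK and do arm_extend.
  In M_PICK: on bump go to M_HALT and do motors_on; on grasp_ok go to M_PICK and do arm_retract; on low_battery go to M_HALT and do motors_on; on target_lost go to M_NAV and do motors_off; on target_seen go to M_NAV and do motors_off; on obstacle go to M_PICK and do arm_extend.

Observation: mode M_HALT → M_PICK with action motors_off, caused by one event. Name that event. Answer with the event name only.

bump

try target_seen: (M_HALT, target_seen) → (M_NAV, motors_off)
try obstacle: (M_HALT, obstacle) → (M_NAV, motors_on)
try bump: (M_HALT, bump) → (M_PICK, motors_off)  ← matches
try target_lost: (M_HALT, target_lost) → (M_PICK, arm_retract)
try grasp_ok: (M_HALT, grasp_ok) → (M_HALT, motors_on)
try low_battery: (M_HALT, low_battery) → (M_NAV, arm_retract)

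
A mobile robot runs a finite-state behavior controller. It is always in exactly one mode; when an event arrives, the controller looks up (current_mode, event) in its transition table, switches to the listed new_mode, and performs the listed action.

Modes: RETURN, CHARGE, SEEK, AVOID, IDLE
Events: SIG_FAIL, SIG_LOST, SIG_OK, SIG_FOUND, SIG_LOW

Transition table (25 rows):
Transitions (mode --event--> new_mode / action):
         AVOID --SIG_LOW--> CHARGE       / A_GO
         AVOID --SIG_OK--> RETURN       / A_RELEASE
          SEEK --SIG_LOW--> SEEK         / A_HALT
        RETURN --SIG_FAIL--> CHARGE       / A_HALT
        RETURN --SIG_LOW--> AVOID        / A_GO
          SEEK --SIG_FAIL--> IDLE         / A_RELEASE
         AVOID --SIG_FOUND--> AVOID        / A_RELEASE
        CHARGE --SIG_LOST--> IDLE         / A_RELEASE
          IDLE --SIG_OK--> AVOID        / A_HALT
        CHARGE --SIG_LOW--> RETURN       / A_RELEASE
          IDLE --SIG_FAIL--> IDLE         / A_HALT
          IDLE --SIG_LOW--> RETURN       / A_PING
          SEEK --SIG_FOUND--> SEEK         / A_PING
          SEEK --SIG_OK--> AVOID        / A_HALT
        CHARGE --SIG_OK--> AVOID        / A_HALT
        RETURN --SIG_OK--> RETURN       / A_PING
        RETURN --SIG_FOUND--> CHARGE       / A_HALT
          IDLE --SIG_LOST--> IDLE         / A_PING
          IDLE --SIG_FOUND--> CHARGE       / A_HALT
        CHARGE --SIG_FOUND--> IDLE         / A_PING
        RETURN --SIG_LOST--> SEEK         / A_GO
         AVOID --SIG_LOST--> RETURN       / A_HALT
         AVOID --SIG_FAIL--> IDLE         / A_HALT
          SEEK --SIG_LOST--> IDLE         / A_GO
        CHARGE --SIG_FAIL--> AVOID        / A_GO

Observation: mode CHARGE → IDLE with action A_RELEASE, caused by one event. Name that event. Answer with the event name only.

try SIG_FAIL: (CHARGE, SIG_FAIL) → (AVOID, A_GO)
try SIG_LOST: (CHARGE, SIG_LOST) → (IDLE, A_RELEASE)  ← matches
try SIG_OK: (CHARGE, SIG_OK) → (AVOID, A_HALT)
try SIG_FOUND: (CHARGE, SIG_FOUND) → (IDLE, A_PING)
try SIG_LOW: (CHARGE, SIG_LOW) → (RETURN, A_RELEASE)

SIG_LOST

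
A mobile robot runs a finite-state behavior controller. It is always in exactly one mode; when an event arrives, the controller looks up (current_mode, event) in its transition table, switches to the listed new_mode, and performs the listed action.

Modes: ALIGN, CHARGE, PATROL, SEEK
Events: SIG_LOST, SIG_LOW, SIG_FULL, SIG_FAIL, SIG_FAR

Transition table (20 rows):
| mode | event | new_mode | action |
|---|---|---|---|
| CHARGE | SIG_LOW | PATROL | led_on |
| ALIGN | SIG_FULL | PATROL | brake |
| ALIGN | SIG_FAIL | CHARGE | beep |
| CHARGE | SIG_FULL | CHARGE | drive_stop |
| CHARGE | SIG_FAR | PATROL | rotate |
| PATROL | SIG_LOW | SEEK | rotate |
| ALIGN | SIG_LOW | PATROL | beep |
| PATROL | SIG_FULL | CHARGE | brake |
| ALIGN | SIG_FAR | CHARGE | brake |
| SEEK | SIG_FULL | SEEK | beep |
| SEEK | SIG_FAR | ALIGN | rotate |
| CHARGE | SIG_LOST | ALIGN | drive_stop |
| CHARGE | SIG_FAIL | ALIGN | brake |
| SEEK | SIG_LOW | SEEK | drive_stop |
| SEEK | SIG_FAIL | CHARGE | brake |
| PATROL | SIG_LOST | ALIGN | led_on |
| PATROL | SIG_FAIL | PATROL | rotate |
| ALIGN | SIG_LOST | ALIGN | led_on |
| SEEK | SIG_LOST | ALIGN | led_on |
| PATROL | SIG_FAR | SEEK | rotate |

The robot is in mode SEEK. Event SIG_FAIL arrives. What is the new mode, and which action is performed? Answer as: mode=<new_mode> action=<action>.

current mode = SEEK; filter table to that mode:
  (SEEK, SIG_FULL) → (SEEK, beep)
  (SEEK, SIG_FAR) → (ALIGN, rotate)
  (SEEK, SIG_LOW) → (SEEK, drive_stop)
  (SEEK, SIG_FAIL) → (CHARGE, brake)  ← event matches
  (SEEK, SIG_LOST) → (ALIGN, led_on)
event = SIG_FAIL selects (CHARGE, brake)

mode=CHARGE action=brake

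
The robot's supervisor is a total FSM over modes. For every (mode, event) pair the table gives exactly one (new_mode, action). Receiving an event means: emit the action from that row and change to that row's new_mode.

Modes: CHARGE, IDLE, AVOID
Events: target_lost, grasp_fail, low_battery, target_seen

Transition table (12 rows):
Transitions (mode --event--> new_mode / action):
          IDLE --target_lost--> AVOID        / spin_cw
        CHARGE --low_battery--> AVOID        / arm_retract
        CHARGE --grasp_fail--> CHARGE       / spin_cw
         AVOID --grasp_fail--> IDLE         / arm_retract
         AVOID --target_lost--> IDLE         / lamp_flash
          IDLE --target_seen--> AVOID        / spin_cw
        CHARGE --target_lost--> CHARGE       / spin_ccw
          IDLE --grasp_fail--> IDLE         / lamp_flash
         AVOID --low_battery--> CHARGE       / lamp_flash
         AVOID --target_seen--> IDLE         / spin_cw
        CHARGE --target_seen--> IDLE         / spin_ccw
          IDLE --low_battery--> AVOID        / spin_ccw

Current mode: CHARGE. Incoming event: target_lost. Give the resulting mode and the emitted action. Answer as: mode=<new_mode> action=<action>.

mode=CHARGE action=spin_ccw

current mode = CHARGE; filter table to that mode:
  (CHARGE, low_battery) → (AVOID, arm_retract)
  (CHARGE, grasp_fail) → (CHARGE, spin_cw)
  (CHARGE, target_lost) → (CHARGE, spin_ccw)  ← event matches
  (CHARGE, target_seen) → (IDLE, spin_ccw)
event = target_lost selects (CHARGE, spin_ccw)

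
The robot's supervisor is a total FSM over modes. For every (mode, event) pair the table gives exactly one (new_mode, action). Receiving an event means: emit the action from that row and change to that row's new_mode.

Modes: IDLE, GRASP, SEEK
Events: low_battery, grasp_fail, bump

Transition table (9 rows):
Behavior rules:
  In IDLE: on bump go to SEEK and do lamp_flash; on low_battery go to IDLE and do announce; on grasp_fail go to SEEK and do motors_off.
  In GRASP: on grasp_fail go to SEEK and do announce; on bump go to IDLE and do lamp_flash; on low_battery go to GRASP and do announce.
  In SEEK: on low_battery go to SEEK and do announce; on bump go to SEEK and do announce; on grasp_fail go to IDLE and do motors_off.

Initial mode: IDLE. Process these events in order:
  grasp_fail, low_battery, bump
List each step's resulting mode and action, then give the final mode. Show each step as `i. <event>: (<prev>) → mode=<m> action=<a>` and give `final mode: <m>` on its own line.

1. grasp_fail: (IDLE) → mode=SEEK action=motors_off
2. low_battery: (SEEK) → mode=SEEK action=announce
3. bump: (SEEK) → mode=SEEK action=announce

final mode: SEEK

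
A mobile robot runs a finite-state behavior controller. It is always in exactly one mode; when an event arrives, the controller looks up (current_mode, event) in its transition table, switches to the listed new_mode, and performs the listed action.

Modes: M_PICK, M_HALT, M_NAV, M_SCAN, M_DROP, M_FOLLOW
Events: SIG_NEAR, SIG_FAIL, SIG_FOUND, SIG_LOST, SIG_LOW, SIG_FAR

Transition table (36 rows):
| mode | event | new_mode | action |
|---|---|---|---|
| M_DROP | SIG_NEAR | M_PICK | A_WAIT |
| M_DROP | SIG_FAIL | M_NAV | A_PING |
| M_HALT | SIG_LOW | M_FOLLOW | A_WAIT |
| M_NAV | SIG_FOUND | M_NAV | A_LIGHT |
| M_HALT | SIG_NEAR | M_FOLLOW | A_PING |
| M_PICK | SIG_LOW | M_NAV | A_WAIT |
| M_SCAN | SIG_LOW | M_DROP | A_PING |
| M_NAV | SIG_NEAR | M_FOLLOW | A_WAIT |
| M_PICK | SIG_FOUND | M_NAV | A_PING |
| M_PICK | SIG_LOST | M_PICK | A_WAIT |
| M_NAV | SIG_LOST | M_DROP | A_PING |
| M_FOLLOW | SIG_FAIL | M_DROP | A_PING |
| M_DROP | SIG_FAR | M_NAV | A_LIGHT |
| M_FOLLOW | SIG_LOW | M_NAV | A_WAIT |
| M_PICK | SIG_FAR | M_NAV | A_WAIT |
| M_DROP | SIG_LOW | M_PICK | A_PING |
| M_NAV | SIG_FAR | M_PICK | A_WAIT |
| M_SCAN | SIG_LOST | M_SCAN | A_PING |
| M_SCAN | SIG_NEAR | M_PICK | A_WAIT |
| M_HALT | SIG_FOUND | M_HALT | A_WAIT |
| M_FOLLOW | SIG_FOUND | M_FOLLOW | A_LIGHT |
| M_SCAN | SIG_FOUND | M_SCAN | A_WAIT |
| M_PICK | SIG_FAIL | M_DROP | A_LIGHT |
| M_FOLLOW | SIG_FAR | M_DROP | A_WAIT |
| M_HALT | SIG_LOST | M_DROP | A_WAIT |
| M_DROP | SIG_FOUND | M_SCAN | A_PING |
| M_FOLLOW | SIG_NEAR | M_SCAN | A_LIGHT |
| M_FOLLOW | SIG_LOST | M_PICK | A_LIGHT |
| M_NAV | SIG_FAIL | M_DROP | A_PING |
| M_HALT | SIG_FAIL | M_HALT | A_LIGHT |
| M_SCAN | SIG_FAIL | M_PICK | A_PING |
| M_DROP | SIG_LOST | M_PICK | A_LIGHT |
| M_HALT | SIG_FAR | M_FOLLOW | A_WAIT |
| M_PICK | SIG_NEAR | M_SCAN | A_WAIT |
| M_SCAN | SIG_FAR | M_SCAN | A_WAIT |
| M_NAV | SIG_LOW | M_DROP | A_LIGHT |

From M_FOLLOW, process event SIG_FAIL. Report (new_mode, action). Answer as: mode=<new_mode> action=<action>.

mode=M_DROP action=A_PING

current mode = M_FOLLOW; filter table to that mode:
  (M_FOLLOW, SIG_FAIL) → (M_DROP, A_PING)  ← event matches
  (M_FOLLOW, SIG_LOW) → (M_NAV, A_WAIT)
  (M_FOLLOW, SIG_FOUND) → (M_FOLLOW, A_LIGHT)
  (M_FOLLOW, SIG_FAR) → (M_DROP, A_WAIT)
  (M_FOLLOW, SIG_NEAR) → (M_SCAN, A_LIGHT)
  (M_FOLLOW, SIG_LOST) → (M_PICK, A_LIGHT)
event = SIG_FAIL selects (M_DROP, A_PING)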